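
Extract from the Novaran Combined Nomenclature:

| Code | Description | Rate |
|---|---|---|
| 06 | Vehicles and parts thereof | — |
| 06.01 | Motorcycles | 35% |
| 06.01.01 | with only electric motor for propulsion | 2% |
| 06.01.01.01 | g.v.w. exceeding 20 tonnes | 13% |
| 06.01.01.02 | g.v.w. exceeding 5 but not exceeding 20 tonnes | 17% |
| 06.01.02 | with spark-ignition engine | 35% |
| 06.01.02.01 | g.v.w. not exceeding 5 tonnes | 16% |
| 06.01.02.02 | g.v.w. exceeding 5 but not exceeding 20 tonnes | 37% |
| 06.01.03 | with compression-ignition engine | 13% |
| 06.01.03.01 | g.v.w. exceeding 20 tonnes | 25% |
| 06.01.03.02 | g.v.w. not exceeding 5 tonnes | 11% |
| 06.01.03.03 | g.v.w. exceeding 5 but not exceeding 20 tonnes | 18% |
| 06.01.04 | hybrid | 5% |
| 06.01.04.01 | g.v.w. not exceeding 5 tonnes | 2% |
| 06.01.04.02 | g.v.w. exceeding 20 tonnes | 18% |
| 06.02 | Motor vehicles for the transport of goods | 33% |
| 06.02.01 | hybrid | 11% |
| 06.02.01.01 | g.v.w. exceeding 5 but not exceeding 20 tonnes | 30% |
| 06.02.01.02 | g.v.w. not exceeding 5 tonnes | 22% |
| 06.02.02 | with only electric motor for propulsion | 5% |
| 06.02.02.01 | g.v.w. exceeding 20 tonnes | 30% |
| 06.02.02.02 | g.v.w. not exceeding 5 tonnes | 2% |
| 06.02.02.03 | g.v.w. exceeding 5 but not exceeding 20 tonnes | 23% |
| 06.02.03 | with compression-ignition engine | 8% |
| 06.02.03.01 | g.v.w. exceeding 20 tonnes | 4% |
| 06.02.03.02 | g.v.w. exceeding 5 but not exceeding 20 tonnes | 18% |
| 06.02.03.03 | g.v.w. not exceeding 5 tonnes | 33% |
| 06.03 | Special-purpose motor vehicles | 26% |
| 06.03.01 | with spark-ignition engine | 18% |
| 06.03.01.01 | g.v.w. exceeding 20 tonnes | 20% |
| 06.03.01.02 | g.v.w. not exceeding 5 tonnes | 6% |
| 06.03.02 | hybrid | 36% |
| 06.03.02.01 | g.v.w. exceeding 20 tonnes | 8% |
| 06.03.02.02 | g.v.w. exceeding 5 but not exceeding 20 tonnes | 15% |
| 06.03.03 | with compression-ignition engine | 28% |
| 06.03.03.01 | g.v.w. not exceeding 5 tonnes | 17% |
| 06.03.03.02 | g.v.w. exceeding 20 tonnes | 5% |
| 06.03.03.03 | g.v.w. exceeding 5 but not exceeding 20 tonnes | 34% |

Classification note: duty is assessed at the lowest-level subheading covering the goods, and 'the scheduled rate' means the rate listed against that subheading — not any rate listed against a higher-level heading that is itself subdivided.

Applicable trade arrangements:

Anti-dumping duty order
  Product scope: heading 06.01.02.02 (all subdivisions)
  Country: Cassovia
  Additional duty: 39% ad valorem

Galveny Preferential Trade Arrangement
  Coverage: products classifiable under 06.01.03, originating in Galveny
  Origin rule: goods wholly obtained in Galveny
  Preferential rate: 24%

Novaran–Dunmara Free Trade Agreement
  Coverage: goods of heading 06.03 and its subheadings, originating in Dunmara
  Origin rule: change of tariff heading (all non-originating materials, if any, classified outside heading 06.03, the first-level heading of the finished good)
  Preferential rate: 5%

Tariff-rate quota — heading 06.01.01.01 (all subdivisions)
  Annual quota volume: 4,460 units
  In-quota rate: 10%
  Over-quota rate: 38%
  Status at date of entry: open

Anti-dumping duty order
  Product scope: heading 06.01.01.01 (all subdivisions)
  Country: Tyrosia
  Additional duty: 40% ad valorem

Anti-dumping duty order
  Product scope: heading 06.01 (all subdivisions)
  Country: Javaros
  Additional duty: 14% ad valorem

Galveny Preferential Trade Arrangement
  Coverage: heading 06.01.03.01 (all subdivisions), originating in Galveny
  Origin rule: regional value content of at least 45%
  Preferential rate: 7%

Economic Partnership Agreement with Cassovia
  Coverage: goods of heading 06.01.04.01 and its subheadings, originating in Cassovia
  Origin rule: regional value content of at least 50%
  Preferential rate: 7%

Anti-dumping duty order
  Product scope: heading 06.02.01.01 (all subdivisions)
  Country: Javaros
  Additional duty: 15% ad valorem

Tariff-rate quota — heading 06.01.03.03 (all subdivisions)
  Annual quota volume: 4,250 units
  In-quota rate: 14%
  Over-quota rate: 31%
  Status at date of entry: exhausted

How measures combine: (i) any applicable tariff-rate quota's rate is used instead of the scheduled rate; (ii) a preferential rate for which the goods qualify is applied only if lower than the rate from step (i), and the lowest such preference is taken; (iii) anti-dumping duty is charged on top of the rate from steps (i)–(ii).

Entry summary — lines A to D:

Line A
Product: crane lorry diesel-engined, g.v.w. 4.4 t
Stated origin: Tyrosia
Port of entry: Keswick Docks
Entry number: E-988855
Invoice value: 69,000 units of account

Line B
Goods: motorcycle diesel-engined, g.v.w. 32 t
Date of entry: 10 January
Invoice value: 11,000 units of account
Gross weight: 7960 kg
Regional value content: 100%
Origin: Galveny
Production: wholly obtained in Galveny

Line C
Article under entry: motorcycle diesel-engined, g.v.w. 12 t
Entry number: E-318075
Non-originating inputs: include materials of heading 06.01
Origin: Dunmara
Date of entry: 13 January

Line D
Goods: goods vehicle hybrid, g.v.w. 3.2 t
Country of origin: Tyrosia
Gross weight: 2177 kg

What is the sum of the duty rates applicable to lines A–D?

Line A: crane lorry → 06.03; diesel-engined → 06.03.03; g.v.w. 4.4 t → 06.03.03.01. Scheduled 17%. No special measure applies. → 17%.
Line B: motorcycle → 06.01; diesel-engined → 06.01.03; g.v.w. 32 t → 06.01.03.01. Scheduled 25%. Galveny agreement on 06.01.03: wholly obtained → 24% available; Galveny agreement on 06.01.03.01: RVC ≥ 45% → 7% available; preferential 7%. → 7%.
Line C: motorcycle → 06.01; diesel-engined → 06.01.03; g.v.w. 12 t → 06.01.03.03. Scheduled 18%. quota on 06.01.03.03 exhausted → over-quota 31%; Dunmara agreement on 06.03: 06.01.03.03 not covered. → 31%.
Line D: goods vehicle → 06.02; hybrid → 06.02.01; g.v.w. 3.2 t → 06.02.01.02. Scheduled 22%. No special measure applies. → 22%.
Sum: 17% + 7% + 31% + 22% = 77%.

77%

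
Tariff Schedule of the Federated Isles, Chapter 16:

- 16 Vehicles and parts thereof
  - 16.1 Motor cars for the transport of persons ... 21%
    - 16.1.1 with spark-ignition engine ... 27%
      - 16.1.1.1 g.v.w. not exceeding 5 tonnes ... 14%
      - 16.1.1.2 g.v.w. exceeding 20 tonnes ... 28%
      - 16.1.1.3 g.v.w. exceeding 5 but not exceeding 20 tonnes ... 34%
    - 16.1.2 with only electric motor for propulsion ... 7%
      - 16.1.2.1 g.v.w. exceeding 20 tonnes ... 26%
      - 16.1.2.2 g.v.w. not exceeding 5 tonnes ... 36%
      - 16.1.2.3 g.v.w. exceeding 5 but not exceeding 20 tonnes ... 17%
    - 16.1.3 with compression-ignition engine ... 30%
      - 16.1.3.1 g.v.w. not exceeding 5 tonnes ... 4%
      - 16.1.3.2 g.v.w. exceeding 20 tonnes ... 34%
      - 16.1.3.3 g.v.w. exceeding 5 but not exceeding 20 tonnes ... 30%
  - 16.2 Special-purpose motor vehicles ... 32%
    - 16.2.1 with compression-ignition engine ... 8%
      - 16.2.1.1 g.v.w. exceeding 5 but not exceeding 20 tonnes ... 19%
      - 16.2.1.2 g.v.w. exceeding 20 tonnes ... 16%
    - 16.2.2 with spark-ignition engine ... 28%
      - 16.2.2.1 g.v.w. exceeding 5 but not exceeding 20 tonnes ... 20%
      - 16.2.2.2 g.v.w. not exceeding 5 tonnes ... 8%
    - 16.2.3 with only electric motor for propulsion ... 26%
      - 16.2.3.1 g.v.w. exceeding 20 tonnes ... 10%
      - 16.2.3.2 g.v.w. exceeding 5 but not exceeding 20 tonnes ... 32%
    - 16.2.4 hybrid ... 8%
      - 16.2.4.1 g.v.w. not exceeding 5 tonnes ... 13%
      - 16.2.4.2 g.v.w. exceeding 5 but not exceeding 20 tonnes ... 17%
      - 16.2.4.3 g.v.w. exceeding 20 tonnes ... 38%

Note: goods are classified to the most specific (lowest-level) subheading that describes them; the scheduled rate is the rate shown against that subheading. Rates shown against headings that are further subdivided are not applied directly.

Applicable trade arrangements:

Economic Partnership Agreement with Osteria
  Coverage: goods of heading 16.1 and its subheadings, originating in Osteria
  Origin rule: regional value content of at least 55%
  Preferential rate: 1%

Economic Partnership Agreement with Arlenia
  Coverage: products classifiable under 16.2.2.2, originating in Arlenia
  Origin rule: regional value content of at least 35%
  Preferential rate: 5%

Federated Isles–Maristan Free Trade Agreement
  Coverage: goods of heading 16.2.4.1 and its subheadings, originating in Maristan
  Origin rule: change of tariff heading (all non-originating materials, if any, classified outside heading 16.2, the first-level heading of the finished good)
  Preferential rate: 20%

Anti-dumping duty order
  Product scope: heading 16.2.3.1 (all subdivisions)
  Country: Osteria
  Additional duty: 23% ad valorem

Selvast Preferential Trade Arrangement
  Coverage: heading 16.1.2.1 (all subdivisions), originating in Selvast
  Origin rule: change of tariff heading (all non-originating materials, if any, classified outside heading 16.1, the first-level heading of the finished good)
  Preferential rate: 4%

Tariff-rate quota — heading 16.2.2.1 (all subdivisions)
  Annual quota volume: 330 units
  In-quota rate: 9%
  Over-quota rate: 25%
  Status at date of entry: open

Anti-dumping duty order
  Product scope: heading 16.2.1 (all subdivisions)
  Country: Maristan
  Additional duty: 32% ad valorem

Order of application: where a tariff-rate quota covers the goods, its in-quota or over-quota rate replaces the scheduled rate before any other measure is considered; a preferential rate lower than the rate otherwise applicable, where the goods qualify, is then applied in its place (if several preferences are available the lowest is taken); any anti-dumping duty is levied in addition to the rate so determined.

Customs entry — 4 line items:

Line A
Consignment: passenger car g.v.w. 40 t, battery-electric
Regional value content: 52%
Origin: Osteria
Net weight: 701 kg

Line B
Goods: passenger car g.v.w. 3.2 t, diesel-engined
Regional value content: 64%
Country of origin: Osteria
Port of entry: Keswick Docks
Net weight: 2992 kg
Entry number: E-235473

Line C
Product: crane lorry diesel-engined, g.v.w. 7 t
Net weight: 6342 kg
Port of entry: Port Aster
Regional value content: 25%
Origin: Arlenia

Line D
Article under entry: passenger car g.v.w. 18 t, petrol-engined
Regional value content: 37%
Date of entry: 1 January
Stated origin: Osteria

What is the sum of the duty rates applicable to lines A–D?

80%

Line A: passenger car → 16.1; battery-electric → 16.1.2; g.v.w. 40 t → 16.1.2.1. Scheduled 26%. Osteria agreement on 16.1: RVC < 55%. → 26%.
Line B: passenger car → 16.1; diesel-engined → 16.1.3; g.v.w. 3.2 t → 16.1.3.1. Scheduled 4%. Osteria agreement on 16.1: RVC ≥ 55% → 1% available; preferential 1%. → 1%.
Line C: crane lorry → 16.2; diesel-engined → 16.2.1; g.v.w. 7 t → 16.2.1.1. Scheduled 19%. Arlenia agreement on 16.2.2.2: 16.2.1.1 not covered. → 19%.
Line D: passenger car → 16.1; petrol-engined → 16.1.1; g.v.w. 18 t → 16.1.1.3. Scheduled 34%. Osteria agreement on 16.1: RVC < 55%. → 34%.
Sum: 26% + 1% + 19% + 34% = 80%.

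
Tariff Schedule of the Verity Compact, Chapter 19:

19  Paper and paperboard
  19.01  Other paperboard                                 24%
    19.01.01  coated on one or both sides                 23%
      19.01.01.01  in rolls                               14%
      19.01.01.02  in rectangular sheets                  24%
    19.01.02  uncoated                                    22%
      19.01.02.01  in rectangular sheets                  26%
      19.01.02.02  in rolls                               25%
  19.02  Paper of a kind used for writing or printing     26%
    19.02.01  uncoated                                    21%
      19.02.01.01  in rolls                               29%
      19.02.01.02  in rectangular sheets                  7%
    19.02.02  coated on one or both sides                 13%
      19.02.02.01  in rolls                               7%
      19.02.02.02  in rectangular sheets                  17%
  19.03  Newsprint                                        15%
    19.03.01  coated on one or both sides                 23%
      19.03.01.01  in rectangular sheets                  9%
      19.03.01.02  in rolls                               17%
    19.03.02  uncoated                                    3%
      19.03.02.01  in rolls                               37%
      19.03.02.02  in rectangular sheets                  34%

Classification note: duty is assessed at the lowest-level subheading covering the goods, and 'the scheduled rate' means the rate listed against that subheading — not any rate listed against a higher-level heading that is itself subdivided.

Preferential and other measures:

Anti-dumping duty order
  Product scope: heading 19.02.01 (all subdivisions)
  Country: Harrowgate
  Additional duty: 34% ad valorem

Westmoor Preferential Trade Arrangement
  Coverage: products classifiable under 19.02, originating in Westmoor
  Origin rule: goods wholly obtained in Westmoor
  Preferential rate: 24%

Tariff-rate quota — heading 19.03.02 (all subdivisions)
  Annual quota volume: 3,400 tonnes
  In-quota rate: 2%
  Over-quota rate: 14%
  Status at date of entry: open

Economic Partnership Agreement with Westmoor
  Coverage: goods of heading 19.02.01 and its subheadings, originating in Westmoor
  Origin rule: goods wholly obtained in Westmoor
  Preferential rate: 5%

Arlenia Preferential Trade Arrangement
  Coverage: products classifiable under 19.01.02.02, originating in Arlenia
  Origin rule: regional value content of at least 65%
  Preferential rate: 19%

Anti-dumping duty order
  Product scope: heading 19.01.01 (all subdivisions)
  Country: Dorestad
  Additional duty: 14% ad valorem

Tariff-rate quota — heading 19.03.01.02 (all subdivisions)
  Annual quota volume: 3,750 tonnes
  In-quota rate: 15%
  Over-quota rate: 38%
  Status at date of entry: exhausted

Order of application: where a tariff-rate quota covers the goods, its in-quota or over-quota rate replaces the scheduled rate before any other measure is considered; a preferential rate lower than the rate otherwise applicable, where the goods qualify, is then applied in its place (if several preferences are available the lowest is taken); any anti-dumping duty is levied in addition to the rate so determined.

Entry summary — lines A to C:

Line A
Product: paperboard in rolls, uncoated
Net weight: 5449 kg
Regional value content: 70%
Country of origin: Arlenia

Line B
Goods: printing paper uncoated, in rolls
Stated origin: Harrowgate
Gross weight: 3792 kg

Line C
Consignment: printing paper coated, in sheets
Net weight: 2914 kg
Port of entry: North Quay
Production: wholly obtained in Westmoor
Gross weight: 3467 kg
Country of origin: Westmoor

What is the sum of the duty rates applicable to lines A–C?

99%

Line A: paperboard → 19.01; uncoated → 19.01.02; in rolls → 19.01.02.02. Scheduled 25%. Arlenia agreement on 19.01.02.02: RVC ≥ 65% → 19% available; preferential 19%. → 19%.
Line B: printing paper → 19.02; uncoated → 19.02.01; in rolls → 19.02.01.01. Scheduled 29%. anti-dumping (Harrowgate, 19.02.01): +34%; total 29% + 34% = 63%. → 63%.
Line C: printing paper → 19.02; coated → 19.02.02; in sheets → 19.02.02.02. Scheduled 17%. Westmoor agreement on 19.02: wholly obtained → 24% available; Westmoor agreement on 19.02.01: 19.02.02.02 not covered; preference 24% not lower than 17% → no reduction. → 17%.
Sum: 19% + 63% + 17% = 99%.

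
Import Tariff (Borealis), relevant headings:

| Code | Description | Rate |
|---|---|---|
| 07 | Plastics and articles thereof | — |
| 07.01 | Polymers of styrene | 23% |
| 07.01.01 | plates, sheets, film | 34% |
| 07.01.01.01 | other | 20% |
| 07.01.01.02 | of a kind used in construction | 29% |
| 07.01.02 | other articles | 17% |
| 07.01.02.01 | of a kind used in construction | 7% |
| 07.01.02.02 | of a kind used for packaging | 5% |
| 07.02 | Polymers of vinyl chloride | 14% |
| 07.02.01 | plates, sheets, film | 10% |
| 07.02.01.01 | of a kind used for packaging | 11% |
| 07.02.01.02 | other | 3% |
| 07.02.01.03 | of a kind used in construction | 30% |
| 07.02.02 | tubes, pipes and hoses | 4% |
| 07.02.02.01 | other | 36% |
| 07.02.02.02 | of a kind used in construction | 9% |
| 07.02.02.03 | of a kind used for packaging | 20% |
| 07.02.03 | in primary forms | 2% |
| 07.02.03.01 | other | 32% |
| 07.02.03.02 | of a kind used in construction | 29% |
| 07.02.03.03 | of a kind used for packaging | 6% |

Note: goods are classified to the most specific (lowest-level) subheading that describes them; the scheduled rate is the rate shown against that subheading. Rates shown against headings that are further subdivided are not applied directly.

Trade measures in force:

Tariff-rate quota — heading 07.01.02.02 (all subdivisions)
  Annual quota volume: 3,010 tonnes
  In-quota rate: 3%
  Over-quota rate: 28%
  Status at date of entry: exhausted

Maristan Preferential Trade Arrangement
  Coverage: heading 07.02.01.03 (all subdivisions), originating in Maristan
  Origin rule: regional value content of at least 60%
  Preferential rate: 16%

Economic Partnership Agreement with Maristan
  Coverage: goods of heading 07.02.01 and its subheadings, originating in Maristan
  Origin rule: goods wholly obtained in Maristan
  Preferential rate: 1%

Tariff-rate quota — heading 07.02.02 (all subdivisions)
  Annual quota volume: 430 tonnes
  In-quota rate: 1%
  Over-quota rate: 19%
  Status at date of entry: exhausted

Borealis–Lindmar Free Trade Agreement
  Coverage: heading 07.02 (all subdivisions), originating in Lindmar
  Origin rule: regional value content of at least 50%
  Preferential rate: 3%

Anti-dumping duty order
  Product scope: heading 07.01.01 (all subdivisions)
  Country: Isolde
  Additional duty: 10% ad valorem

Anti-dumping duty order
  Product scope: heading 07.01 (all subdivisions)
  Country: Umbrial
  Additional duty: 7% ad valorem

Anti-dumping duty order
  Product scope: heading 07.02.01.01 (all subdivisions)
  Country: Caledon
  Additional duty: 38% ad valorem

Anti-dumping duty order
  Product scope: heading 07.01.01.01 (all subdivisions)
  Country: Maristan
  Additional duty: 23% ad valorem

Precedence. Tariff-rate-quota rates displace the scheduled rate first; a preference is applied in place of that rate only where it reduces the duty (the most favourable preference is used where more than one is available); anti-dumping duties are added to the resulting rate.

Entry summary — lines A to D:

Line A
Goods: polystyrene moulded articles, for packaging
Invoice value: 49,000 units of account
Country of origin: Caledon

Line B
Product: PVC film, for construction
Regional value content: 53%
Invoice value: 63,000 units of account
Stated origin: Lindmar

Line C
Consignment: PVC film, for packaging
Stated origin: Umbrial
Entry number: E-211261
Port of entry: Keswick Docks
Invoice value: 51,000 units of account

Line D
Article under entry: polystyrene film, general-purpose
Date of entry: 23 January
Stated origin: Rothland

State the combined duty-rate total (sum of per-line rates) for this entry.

Line A: polystyrene → 07.01; moulded articles → 07.01.02; for packaging → 07.01.02.02. Scheduled 5%. quota on 07.01.02.02 exhausted → over-quota 28%. → 28%.
Line B: PVC → 07.02; film → 07.02.01; for construction → 07.02.01.03. Scheduled 30%. Lindmar agreement on 07.02: RVC ≥ 50% → 3% available; preferential 3%. → 3%.
Line C: PVC → 07.02; film → 07.02.01; for packaging → 07.02.01.01. Scheduled 11%. No special measure applies. → 11%.
Line D: polystyrene → 07.01; film → 07.01.01; general-purpose → 07.01.01.01. Scheduled 20%. No special measure applies. → 20%.
Sum: 28% + 3% + 11% + 20% = 62%.

62%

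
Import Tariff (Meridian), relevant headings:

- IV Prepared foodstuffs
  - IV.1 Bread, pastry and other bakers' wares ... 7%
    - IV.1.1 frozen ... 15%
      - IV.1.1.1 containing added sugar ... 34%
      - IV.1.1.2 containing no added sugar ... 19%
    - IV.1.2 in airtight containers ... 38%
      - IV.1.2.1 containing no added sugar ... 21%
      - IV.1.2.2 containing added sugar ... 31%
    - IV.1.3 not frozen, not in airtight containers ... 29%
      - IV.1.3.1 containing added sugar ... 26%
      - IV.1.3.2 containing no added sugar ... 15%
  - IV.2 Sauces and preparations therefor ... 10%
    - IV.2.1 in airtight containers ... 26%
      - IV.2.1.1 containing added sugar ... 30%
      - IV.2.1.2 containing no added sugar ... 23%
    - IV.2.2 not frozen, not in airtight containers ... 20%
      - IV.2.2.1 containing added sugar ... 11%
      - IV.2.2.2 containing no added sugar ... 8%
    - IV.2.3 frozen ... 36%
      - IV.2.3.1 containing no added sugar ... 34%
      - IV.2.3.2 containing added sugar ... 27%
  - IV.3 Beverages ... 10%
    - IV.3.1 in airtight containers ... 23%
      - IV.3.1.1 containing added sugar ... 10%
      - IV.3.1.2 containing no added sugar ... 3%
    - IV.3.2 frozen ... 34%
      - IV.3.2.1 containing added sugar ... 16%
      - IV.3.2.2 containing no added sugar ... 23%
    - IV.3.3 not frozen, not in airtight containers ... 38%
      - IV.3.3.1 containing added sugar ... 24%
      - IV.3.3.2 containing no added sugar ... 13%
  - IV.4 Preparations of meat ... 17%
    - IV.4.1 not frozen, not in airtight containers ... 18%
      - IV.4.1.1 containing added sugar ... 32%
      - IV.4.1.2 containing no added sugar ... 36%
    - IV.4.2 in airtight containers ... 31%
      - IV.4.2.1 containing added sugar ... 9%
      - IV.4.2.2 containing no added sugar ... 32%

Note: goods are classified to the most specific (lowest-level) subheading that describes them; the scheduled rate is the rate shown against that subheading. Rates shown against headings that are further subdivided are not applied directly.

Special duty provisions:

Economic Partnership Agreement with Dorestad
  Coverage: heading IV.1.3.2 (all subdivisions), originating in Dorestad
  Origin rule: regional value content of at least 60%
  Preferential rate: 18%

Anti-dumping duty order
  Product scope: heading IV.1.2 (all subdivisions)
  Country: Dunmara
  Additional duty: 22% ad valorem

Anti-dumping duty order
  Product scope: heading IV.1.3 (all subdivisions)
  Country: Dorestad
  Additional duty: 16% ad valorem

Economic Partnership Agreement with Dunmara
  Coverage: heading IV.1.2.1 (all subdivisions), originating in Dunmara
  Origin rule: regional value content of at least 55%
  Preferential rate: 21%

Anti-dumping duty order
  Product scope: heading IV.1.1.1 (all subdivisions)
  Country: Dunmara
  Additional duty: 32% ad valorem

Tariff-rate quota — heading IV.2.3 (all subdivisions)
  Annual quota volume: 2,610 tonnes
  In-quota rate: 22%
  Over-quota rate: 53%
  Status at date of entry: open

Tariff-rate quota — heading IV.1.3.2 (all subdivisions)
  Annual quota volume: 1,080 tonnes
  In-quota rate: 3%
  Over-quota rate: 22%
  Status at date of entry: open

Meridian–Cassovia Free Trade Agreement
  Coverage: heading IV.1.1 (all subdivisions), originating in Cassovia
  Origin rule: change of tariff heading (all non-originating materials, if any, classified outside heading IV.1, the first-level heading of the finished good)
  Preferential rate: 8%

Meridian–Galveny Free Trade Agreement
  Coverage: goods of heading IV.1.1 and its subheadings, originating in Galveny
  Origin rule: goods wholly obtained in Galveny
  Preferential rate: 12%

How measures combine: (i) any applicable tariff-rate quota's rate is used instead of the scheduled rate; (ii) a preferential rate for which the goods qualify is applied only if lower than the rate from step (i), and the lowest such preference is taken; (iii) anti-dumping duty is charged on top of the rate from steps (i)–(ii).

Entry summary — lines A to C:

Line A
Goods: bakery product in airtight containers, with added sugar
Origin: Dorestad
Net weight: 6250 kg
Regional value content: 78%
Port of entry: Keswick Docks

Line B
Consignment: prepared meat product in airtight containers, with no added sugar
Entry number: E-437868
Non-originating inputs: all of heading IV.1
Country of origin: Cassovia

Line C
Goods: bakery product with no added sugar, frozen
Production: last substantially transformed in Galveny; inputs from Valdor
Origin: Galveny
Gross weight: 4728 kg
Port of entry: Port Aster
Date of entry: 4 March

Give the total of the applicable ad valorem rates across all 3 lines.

Line A: bakery product → IV.1; in airtight containers → IV.1.2; with added sugar → IV.1.2.2. Scheduled 31%. Dorestad agreement on IV.1.3.2: IV.1.2.2 not covered. → 31%.
Line B: prepared meat product → IV.4; in airtight containers → IV.4.2; with no added sugar → IV.4.2.2. Scheduled 32%. Cassovia agreement on IV.1.1: IV.4.2.2 not covered. → 32%.
Line C: bakery product → IV.1; frozen → IV.1.1; with no added sugar → IV.1.1.2. Scheduled 19%. Galveny agreement on IV.1.1: not wholly obtained. → 19%.
Sum: 31% + 32% + 19% = 82%.

82%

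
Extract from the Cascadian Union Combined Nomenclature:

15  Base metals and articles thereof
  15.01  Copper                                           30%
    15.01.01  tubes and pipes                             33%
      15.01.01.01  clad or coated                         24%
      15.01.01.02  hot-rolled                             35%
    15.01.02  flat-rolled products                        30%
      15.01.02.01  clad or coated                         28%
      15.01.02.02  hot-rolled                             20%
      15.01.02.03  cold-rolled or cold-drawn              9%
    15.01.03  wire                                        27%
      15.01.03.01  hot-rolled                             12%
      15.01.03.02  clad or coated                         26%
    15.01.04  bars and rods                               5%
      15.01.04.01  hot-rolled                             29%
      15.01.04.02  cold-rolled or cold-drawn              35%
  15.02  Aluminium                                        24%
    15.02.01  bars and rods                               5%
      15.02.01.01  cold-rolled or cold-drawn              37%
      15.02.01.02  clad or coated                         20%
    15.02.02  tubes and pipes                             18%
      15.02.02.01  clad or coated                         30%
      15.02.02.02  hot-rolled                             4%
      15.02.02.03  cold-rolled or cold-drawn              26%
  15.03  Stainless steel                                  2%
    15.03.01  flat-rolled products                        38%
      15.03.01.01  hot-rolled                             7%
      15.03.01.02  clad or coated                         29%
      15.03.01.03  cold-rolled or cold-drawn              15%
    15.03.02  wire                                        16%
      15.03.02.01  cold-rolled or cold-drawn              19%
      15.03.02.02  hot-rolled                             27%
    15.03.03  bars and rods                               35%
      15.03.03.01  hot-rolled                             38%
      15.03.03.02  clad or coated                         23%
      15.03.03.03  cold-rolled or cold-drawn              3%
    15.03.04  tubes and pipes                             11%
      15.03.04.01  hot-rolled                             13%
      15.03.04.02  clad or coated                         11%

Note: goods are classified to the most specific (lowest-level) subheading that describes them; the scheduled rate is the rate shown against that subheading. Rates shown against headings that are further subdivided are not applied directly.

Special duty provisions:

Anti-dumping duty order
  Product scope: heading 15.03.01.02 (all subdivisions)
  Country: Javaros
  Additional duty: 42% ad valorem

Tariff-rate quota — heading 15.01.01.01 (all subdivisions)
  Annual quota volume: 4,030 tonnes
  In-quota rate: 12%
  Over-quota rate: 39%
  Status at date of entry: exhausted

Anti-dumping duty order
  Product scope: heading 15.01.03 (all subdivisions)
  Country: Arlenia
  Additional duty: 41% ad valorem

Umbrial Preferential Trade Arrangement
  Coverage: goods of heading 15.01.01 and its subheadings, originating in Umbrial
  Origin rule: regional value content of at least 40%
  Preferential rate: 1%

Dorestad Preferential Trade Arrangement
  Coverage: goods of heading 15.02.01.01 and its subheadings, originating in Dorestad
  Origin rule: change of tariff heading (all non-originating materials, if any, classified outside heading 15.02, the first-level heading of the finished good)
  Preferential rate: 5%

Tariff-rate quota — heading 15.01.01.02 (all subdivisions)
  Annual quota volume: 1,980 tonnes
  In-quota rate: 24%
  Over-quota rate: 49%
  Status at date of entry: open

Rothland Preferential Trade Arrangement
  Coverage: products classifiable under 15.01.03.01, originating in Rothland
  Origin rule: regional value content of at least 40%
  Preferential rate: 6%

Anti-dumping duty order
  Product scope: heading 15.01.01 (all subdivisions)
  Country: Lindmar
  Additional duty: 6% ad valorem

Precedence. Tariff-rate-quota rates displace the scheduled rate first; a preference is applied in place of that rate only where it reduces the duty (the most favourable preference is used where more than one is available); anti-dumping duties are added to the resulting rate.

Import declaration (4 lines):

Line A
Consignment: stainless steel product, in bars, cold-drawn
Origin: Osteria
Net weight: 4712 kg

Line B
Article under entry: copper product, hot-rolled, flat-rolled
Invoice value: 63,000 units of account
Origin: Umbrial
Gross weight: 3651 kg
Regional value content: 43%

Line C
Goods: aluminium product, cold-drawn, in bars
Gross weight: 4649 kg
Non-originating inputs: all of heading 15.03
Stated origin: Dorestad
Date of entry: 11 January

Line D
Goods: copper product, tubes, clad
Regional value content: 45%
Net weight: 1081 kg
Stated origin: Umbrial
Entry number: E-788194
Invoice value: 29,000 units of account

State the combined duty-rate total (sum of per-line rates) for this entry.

Line A: stainless steel → 15.03; in bars → 15.03.03; cold-drawn → 15.03.03.03. Scheduled 3%. No special measure applies. → 3%.
Line B: copper → 15.01; flat-rolled → 15.01.02; hot-rolled → 15.01.02.02. Scheduled 20%. Umbrial agreement on 15.01.01: 15.01.02.02 not covered. → 20%.
Line C: aluminium → 15.02; in bars → 15.02.01; cold-drawn → 15.02.01.01. Scheduled 37%. Dorestad agreement on 15.02.01.01: CTH met → 5% available; preferential 5%. → 5%.
Line D: copper → 15.01; tubes → 15.01.01; clad → 15.01.01.01. Scheduled 24%. quota on 15.01.01.01 exhausted → over-quota 39%; Umbrial agreement on 15.01.01: RVC ≥ 40% → 1% available; preferential 1%. → 1%.
Sum: 3% + 20% + 5% + 1% = 29%.

29%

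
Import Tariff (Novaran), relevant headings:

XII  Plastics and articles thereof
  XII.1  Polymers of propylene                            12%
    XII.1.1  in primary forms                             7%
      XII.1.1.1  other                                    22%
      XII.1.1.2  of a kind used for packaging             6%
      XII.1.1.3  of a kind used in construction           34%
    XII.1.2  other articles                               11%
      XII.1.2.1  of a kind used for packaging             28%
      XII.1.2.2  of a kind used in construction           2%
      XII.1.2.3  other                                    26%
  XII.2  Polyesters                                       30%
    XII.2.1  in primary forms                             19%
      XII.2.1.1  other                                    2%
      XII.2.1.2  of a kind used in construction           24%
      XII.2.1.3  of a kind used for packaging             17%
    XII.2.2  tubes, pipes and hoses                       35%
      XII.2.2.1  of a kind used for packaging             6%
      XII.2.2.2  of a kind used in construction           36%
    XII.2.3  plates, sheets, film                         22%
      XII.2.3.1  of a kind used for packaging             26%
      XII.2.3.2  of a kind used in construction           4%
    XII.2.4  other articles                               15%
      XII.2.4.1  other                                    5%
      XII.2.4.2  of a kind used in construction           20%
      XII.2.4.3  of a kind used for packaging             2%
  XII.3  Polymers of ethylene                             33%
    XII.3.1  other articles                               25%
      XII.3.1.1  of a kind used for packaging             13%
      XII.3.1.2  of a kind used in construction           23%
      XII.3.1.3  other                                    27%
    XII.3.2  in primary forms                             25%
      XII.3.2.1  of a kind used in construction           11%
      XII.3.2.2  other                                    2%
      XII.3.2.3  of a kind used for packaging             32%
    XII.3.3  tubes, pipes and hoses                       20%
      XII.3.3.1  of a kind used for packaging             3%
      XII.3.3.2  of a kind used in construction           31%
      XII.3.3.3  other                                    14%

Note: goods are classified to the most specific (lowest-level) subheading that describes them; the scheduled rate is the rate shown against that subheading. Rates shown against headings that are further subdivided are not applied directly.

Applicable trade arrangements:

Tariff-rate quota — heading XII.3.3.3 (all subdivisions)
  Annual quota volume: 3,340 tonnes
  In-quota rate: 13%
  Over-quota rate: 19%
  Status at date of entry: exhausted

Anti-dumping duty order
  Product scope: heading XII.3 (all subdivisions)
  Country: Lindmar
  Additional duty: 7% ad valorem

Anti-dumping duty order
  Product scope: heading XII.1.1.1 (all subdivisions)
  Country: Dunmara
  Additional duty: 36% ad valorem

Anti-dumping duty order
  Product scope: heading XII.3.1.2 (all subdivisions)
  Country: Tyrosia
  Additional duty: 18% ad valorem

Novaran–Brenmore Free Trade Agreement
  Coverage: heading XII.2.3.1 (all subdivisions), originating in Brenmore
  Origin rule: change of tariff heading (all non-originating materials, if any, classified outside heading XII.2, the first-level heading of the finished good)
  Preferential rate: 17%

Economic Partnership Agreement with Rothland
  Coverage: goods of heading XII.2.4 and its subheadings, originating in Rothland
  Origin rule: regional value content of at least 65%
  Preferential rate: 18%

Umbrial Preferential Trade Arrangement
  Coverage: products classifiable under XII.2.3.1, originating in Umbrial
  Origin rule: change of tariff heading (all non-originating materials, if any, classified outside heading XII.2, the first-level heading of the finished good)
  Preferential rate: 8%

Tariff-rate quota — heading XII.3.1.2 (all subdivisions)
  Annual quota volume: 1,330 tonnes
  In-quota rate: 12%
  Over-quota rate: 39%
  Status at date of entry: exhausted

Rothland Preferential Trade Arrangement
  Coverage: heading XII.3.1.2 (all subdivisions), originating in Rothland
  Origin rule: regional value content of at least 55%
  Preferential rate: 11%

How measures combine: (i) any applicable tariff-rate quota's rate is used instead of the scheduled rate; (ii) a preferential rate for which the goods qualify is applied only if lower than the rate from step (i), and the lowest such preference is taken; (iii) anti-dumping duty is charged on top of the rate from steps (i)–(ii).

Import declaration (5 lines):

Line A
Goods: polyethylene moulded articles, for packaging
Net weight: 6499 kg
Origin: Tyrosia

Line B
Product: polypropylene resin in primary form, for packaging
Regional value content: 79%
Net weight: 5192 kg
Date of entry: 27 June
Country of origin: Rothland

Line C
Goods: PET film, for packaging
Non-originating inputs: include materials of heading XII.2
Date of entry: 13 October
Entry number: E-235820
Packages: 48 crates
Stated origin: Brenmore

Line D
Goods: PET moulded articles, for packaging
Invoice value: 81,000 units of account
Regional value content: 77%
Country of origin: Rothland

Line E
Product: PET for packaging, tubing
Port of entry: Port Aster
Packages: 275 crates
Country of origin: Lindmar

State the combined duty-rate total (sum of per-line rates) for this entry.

53%

Line A: polyethylene → XII.3; moulded articles → XII.3.1; for packaging → XII.3.1.1. Scheduled 13%. No special measure applies. → 13%.
Line B: polypropylene → XII.1; resin in primary form → XII.1.1; for packaging → XII.1.1.2. Scheduled 6%. Rothland agreement on XII.2.4: XII.1.1.2 not covered; Rothland agreement on XII.3.1.2: XII.1.1.2 not covered. → 6%.
Line C: PET → XII.2; film → XII.2.3; for packaging → XII.2.3.1. Scheduled 26%. Brenmore agreement on XII.2.3.1: CTH not met. → 26%.
Line D: PET → XII.2; moulded articles → XII.2.4; for packaging → XII.2.4.3. Scheduled 2%. Rothland agreement on XII.2.4: RVC ≥ 65% → 18% available; Rothland agreement on XII.3.1.2: XII.2.4.3 not covered; preference 18% not lower than 2% → no reduction. → 2%.
Line E: PET → XII.2; tubing → XII.2.2; for packaging → XII.2.2.1. Scheduled 6%. No special measure applies. → 6%.
Sum: 13% + 6% + 26% + 2% + 6% = 53%.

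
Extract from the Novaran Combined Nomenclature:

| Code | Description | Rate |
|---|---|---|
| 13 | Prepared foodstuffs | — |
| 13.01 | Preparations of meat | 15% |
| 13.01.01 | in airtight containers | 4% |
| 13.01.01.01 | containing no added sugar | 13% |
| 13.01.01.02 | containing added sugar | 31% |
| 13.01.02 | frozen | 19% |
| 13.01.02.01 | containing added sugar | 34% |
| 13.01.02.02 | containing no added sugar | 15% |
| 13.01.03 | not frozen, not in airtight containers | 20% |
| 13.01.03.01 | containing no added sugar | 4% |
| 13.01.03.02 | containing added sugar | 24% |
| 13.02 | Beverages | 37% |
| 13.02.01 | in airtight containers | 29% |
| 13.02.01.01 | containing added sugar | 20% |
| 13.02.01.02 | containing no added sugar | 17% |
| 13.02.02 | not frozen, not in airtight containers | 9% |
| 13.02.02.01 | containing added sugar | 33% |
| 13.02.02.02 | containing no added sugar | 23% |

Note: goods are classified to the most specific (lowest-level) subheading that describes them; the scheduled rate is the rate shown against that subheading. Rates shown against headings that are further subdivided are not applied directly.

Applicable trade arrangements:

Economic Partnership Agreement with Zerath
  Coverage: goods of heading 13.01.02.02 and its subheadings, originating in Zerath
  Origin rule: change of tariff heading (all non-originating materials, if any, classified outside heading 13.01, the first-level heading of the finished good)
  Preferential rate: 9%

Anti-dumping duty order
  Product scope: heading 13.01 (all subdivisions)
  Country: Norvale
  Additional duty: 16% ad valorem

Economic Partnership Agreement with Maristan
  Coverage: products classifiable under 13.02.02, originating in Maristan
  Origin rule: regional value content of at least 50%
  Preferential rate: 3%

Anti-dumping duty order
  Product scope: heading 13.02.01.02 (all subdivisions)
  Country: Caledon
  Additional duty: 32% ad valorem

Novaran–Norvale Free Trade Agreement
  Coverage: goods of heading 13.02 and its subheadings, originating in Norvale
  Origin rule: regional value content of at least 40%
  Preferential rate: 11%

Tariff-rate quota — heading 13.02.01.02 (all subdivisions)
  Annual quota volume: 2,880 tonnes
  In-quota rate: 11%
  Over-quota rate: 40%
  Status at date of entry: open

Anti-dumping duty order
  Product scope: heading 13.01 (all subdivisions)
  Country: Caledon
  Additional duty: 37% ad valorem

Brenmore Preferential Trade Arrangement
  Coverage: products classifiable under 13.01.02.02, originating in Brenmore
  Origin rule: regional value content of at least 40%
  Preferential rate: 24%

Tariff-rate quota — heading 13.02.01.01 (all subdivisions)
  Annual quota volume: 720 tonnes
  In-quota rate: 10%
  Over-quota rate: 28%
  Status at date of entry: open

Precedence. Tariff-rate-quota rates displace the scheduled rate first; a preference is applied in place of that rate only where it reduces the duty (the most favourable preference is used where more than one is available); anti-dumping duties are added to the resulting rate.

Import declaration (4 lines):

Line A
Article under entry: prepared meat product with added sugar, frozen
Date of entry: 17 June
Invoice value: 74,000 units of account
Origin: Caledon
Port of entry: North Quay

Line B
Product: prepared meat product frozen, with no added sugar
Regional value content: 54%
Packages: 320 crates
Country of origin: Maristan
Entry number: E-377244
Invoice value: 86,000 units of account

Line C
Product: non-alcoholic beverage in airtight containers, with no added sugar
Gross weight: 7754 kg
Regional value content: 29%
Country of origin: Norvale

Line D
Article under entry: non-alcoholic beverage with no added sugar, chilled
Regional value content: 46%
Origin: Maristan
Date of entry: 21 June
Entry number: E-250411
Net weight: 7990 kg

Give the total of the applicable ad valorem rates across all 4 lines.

Line A: prepared meat product → 13.01; frozen → 13.01.02; with added sugar → 13.01.02.01. Scheduled 34%. anti-dumping (Caledon, 13.01): +37%; total 34% + 37% = 71%. → 71%.
Line B: prepared meat product → 13.01; frozen → 13.01.02; with no added sugar → 13.01.02.02. Scheduled 15%. Maristan agreement on 13.02.02: 13.01.02.02 not covered. → 15%.
Line C: non-alcoholic beverage → 13.02; in airtight containers → 13.02.01; with no added sugar → 13.02.01.02. Scheduled 17%. quota on 13.02.01.02 open → in-quota 11%; Norvale agreement on 13.02: RVC < 40%. → 11%.
Line D: non-alcoholic beverage → 13.02; chilled → 13.02.02; with no added sugar → 13.02.02.02. Scheduled 23%. Maristan agreement on 13.02.02: RVC < 50%. → 23%.
Sum: 71% + 15% + 11% + 23% = 120%.

120%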